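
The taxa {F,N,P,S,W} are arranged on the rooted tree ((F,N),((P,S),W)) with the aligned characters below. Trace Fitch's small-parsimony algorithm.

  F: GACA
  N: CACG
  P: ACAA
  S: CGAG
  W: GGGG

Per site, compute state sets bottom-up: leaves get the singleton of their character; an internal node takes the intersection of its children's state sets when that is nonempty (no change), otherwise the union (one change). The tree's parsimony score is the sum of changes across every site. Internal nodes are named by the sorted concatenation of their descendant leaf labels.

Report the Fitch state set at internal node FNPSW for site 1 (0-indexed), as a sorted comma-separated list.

A,G

[col 0] FN: children F:{G}, N:{C} ∪→ {C,G}; cost 1
[col 0] PS: children P:{A}, S:{C} ∪→ {A,C}; cost 1
[col 0] PSW: children PS:{A,C}, W:{G} ∪→ {A,C,G}; cost 1
[col 0] FNPSW: children FN:{C,G}, PSW:{A,C,G} ∩→ {C,G}; cost 0
[col 1] FN: children F:{A}, N:{A} ∩→ {A}; cost 0
[col 1] PS: children P:{C}, S:{G} ∪→ {C,G}; cost 1
[col 1] PSW: children PS:{C,G}, W:{G} ∩→ {G}; cost 0
[col 1] FNPSW: children FN:{A}, PSW:{G} ∪→ {A,G}; cost 1
[col 2] FN: children F:{C}, N:{C} ∩→ {C}; cost 0
[col 2] PS: children P:{A}, S:{A} ∩→ {A}; cost 0
[col 2] PSW: children PS:{A}, W:{G} ∪→ {A,G}; cost 1
[col 2] FNPSW: children FN:{C}, PSW:{A,G} ∪→ {A,C,G}; cost 1
[col 3] FN: children F:{A}, N:{G} ∪→ {A,G}; cost 1
[col 3] PS: children P:{A}, S:{G} ∪→ {A,G}; cost 1
[col 3] PSW: children PS:{A,G}, W:{G} ∩→ {G}; cost 0
[col 3] FNPSW: children FN:{A,G}, PSW:{G} ∩→ {G}; cost 0
per-site changes: [3, 2, 2, 2]; total = 9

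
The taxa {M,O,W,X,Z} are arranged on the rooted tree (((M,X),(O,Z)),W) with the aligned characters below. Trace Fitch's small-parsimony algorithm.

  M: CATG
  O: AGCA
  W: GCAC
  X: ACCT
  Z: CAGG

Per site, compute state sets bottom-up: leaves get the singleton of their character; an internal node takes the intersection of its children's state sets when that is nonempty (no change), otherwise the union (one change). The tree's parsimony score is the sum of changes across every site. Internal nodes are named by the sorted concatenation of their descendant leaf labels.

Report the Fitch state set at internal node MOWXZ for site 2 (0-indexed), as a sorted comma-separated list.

site 0, node MX: M={C} ∪ X={A} → {A,C} (+1)
site 0, node OZ: O={A} ∪ Z={C} → {A,C} (+1)
site 0, node MOXZ: MX={A,C} ∩ OZ={A,C} → {A,C} (+0)
site 0, node MOWXZ: MOXZ={A,C} ∪ W={G} → {A,C,G} (+1)
site 1, node MX: M={A} ∪ X={C} → {A,C} (+1)
site 1, node OZ: O={G} ∪ Z={A} → {A,G} (+1)
site 1, node MOXZ: MX={A,C} ∩ OZ={A,G} → {A} (+0)
site 1, node MOWXZ: MOXZ={A} ∪ W={C} → {A,C} (+1)
site 2, node MX: M={T} ∪ X={C} → {C,T} (+1)
site 2, node OZ: O={C} ∪ Z={G} → {C,G} (+1)
site 2, node MOXZ: MX={C,T} ∩ OZ={C,G} → {C} (+0)
site 2, node MOWXZ: MOXZ={C} ∪ W={A} → {A,C} (+1)
site 3, node MX: M={G} ∪ X={T} → {G,T} (+1)
site 3, node OZ: O={A} ∪ Z={G} → {A,G} (+1)
site 3, node MOXZ: MX={G,T} ∩ OZ={A,G} → {G} (+0)
site 3, node MOWXZ: MOXZ={G} ∪ W={C} → {C,G} (+1)
per-site changes: [3, 3, 3, 3]; total = 12

A,C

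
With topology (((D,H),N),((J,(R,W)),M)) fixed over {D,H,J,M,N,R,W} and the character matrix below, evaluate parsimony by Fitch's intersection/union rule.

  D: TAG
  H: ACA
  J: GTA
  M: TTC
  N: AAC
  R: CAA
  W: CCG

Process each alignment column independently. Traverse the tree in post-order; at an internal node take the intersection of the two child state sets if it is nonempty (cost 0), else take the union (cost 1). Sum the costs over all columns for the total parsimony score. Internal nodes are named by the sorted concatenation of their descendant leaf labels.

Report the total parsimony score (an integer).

DH@0: {T} ∪ {A} = {A,T} (union, +1)
DHN@0: {A,T} ∩ {A} = {A} (intersection, +0)
RW@0: {C} ∩ {C} = {C} (intersection, +0)
JRW@0: {G} ∪ {C} = {C,G} (union, +1)
JMRW@0: {C,G} ∪ {T} = {C,G,T} (union, +1)
DHJMNRW@0: {A} ∪ {C,G,T} = {A,C,G,T} (union, +1)
DH@1: {A} ∪ {C} = {A,C} (union, +1)
DHN@1: {A,C} ∩ {A} = {A} (intersection, +0)
RW@1: {A} ∪ {C} = {A,C} (union, +1)
JRW@1: {T} ∪ {A,C} = {A,C,T} (union, +1)
JMRW@1: {A,C,T} ∩ {T} = {T} (intersection, +0)
DHJMNRW@1: {A} ∪ {T} = {A,T} (union, +1)
DH@2: {G} ∪ {A} = {A,G} (union, +1)
DHN@2: {A,G} ∪ {C} = {A,C,G} (union, +1)
RW@2: {A} ∪ {G} = {A,G} (union, +1)
JRW@2: {A} ∩ {A,G} = {A} (intersection, +0)
JMRW@2: {A} ∪ {C} = {A,C} (union, +1)
DHJMNRW@2: {A,C,G} ∩ {A,C} = {A,C} (intersection, +0)
per-site changes: [4, 4, 4]; total = 12

12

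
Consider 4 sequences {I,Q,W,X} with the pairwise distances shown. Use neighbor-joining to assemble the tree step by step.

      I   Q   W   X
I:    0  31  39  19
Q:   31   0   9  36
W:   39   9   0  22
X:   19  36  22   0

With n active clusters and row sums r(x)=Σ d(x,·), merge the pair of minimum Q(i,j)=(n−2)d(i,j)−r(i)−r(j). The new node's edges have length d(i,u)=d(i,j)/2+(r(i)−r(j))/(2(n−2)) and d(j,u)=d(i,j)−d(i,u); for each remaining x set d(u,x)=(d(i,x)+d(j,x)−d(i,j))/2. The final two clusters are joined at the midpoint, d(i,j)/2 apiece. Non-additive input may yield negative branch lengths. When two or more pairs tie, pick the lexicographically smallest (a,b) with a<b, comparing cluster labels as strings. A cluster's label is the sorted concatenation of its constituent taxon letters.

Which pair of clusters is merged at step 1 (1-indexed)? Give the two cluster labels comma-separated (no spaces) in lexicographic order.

I,X

step 1: merge (I,X) at d=19, Q=-128; branch lengths I→25/2, X→13/2; new cluster IX
  updated: d(IX,Q)=24, d(IX,W)=21
step 2: merge (IX,Q) at d=24, Q=-54; branch lengths IX→18, Q→6; new cluster IQX
  updated: d(IQX,W)=3
step 3: merge (IQX,W) at d=3; branch lengths IQX→3/2, W→3/2; new cluster IQWX
final tree: (((I:25/2,X:13/2):18,Q:6):3/2,W:3/2)
total length: 46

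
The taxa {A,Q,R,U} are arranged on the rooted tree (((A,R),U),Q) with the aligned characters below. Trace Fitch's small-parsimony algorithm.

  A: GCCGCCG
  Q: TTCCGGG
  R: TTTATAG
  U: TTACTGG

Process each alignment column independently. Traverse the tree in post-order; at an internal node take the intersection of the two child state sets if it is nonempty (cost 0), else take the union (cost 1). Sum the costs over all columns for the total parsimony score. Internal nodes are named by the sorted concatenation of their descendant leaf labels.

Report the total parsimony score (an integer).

site 0, node AR: A={G} ∪ R={T} → {G,T} (+1)
site 0, node ARU: AR={G,T} ∩ U={T} → {T} (+0)
site 0, node AQRU: ARU={T} ∩ Q={T} → {T} (+0)
site 1, node AR: A={C} ∪ R={T} → {C,T} (+1)
site 1, node ARU: AR={C,T} ∩ U={T} → {T} (+0)
site 1, node AQRU: ARU={T} ∩ Q={T} → {T} (+0)
site 2, node AR: A={C} ∪ R={T} → {C,T} (+1)
site 2, node ARU: AR={C,T} ∪ U={A} → {A,C,T} (+1)
site 2, node AQRU: ARU={A,C,T} ∩ Q={C} → {C} (+0)
site 3, node AR: A={G} ∪ R={A} → {A,G} (+1)
site 3, node ARU: AR={A,G} ∪ U={C} → {A,C,G} (+1)
site 3, node AQRU: ARU={A,C,G} ∩ Q={C} → {C} (+0)
site 4, node AR: A={C} ∪ R={T} → {C,T} (+1)
site 4, node ARU: AR={C,T} ∩ U={T} → {T} (+0)
site 4, node AQRU: ARU={T} ∪ Q={G} → {G,T} (+1)
site 5, node AR: A={C} ∪ R={A} → {A,C} (+1)
site 5, node ARU: AR={A,C} ∪ U={G} → {A,C,G} (+1)
site 5, node AQRU: ARU={A,C,G} ∩ Q={G} → {G} (+0)
site 6, node AR: A={G} ∩ R={G} → {G} (+0)
site 6, node ARU: AR={G} ∩ U={G} → {G} (+0)
site 6, node AQRU: ARU={G} ∩ Q={G} → {G} (+0)
per-site changes: [1, 1, 2, 2, 2, 2, 0]; total = 10

10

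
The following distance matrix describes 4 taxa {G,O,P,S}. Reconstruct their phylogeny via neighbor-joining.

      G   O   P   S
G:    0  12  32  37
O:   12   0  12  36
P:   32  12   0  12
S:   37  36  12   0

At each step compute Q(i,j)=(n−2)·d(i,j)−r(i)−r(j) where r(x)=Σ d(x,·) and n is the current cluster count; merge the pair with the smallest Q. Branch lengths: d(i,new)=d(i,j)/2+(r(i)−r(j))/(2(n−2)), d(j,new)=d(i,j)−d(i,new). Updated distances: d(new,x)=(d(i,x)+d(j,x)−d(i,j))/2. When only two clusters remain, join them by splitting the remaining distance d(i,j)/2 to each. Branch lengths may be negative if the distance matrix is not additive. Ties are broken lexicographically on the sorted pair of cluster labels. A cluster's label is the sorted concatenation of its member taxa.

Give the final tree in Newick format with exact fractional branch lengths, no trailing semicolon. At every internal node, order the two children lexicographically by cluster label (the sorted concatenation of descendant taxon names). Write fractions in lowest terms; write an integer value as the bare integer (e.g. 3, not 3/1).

(((G:45/4,O:3/4):69/4,P:-5/4):53/8,S:53/8)

step 1: merge (G,O) at d=12, Q=-117; branch lengths G→45/4, O→3/4; new cluster GO
  updated: d(GO,P)=16, d(GO,S)=61/2
step 2: merge (GO,P) at d=16, Q=-117/2; branch lengths GO→69/4, P→-5/4; new cluster GOP
  updated: d(GOP,S)=53/4
step 3: merge (GOP,S) at d=53/4; branch lengths GOP→53/8, S→53/8; new cluster GOPS
final tree: (((G:45/4,O:3/4):69/4,P:-5/4):53/8,S:53/8)
total length: 165/4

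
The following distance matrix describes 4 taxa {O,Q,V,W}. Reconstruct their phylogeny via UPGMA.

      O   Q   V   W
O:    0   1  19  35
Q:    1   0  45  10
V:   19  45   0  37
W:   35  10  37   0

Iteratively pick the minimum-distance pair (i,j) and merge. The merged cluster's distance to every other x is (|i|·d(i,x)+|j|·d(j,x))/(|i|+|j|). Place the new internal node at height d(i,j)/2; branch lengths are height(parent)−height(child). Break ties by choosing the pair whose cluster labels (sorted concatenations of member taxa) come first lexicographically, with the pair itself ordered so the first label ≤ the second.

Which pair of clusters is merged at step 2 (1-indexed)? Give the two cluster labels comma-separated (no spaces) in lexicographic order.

OQ,W

1. join O+Q (d=1) ⇒ OQ; edges |O|=1/2, |Q|=1/2
  updated: d(OQ,V)=32, d(OQ,W)=45/2
2. join OQ+W (d=45/2) ⇒ OQW; edges |OQ|=43/4, |W|=45/4
  updated: d(OQW,V)=101/3
3. join OQW+V (d=101/3) ⇒ OQVW; edges |OQW|=67/12, |V|=101/6
final tree: (((O:1/2,Q:1/2):43/4,W:45/4):67/12,V:101/6)
total length: 545/12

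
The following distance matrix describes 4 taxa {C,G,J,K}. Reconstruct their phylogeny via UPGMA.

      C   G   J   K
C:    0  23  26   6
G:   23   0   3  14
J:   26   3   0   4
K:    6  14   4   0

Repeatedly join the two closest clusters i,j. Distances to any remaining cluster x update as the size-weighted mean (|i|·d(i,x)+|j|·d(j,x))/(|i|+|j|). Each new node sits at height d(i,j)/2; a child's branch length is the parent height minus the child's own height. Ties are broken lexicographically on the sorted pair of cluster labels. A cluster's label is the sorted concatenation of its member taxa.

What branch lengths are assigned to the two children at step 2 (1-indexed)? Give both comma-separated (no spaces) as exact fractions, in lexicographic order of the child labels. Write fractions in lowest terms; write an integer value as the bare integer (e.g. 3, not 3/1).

iteration 1: select G,J (d=3); attach at lengths (3/2, 3/2); label the merged cluster GJ
  updated: d(C,GJ)=49/2, d(GJ,K)=9
iteration 2: select C,K (d=6); attach at lengths (3, 3); label the merged cluster CK
  updated: d(CK,GJ)=67/4
iteration 3: select CK,GJ (d=67/4); attach at lengths (43/8, 55/8); label the merged cluster CGJK
final tree: ((C:3,K:3):43/8,(G:3/2,J:3/2):55/8)
total length: 85/4

3,3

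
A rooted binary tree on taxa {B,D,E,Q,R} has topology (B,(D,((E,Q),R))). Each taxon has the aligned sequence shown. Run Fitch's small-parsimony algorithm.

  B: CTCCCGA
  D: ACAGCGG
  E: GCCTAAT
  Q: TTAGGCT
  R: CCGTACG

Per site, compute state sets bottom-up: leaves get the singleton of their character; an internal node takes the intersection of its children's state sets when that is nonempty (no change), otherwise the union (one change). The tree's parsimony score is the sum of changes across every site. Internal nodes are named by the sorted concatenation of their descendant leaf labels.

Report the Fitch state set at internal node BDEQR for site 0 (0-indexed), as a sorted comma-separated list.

C

[col 0] EQ: children E:{G}, Q:{T} ∪→ {G,T}; cost 1
[col 0] EQR: children EQ:{G,T}, R:{C} ∪→ {C,G,T}; cost 1
[col 0] DEQR: children D:{A}, EQR:{C,G,T} ∪→ {A,C,G,T}; cost 1
[col 0] BDEQR: children B:{C}, DEQR:{A,C,G,T} ∩→ {C}; cost 0
[col 1] EQ: children E:{C}, Q:{T} ∪→ {C,T}; cost 1
[col 1] EQR: children EQ:{C,T}, R:{C} ∩→ {C}; cost 0
[col 1] DEQR: children D:{C}, EQR:{C} ∩→ {C}; cost 0
[col 1] BDEQR: children B:{T}, DEQR:{C} ∪→ {C,T}; cost 1
[col 2] EQ: children E:{C}, Q:{A} ∪→ {A,C}; cost 1
[col 2] EQR: children EQ:{A,C}, R:{G} ∪→ {A,C,G}; cost 1
[col 2] DEQR: children D:{A}, EQR:{A,C,G} ∩→ {A}; cost 0
[col 2] BDEQR: children B:{C}, DEQR:{A} ∪→ {A,C}; cost 1
[col 3] EQ: children E:{T}, Q:{G} ∪→ {G,T}; cost 1
[col 3] EQR: children EQ:{G,T}, R:{T} ∩→ {T}; cost 0
[col 3] DEQR: children D:{G}, EQR:{T} ∪→ {G,T}; cost 1
[col 3] BDEQR: children B:{C}, DEQR:{G,T} ∪→ {C,G,T}; cost 1
[col 4] EQ: children E:{A}, Q:{G} ∪→ {A,G}; cost 1
[col 4] EQR: children EQ:{A,G}, R:{A} ∩→ {A}; cost 0
[col 4] DEQR: children D:{C}, EQR:{A} ∪→ {A,C}; cost 1
[col 4] BDEQR: children B:{C}, DEQR:{A,C} ∩→ {C}; cost 0
[col 5] EQ: children E:{A}, Q:{C} ∪→ {A,C}; cost 1
[col 5] EQR: children EQ:{A,C}, R:{C} ∩→ {C}; cost 0
[col 5] DEQR: children D:{G}, EQR:{C} ∪→ {C,G}; cost 1
[col 5] BDEQR: children B:{G}, DEQR:{C,G} ∩→ {G}; cost 0
[col 6] EQ: children E:{T}, Q:{T} ∩→ {T}; cost 0
[col 6] EQR: children EQ:{T}, R:{G} ∪→ {G,T}; cost 1
[col 6] DEQR: children D:{G}, EQR:{G,T} ∩→ {G}; cost 0
[col 6] BDEQR: children B:{A}, DEQR:{G} ∪→ {A,G}; cost 1
per-site changes: [3, 2, 3, 3, 2, 2, 2]; total = 17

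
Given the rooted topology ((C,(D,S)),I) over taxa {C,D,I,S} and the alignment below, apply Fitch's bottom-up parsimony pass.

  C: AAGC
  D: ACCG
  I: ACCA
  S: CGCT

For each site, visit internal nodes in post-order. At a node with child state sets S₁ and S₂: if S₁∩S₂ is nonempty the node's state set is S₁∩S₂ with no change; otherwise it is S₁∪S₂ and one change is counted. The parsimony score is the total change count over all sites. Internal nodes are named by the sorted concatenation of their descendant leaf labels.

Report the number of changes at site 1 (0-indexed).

site 0, node DS: D={A} ∪ S={C} → {A,C} (+1)
site 0, node CDS: C={A} ∩ DS={A,C} → {A} (+0)
site 0, node CDIS: CDS={A} ∩ I={A} → {A} (+0)
site 1, node DS: D={C} ∪ S={G} → {C,G} (+1)
site 1, node CDS: C={A} ∪ DS={C,G} → {A,C,G} (+1)
site 1, node CDIS: CDS={A,C,G} ∩ I={C} → {C} (+0)
site 2, node DS: D={C} ∩ S={C} → {C} (+0)
site 2, node CDS: C={G} ∪ DS={C} → {C,G} (+1)
site 2, node CDIS: CDS={C,G} ∩ I={C} → {C} (+0)
site 3, node DS: D={G} ∪ S={T} → {G,T} (+1)
site 3, node CDS: C={C} ∪ DS={G,T} → {C,G,T} (+1)
site 3, node CDIS: CDS={C,G,T} ∪ I={A} → {A,C,G,T} (+1)
per-site changes: [1, 2, 1, 3]; total = 7

2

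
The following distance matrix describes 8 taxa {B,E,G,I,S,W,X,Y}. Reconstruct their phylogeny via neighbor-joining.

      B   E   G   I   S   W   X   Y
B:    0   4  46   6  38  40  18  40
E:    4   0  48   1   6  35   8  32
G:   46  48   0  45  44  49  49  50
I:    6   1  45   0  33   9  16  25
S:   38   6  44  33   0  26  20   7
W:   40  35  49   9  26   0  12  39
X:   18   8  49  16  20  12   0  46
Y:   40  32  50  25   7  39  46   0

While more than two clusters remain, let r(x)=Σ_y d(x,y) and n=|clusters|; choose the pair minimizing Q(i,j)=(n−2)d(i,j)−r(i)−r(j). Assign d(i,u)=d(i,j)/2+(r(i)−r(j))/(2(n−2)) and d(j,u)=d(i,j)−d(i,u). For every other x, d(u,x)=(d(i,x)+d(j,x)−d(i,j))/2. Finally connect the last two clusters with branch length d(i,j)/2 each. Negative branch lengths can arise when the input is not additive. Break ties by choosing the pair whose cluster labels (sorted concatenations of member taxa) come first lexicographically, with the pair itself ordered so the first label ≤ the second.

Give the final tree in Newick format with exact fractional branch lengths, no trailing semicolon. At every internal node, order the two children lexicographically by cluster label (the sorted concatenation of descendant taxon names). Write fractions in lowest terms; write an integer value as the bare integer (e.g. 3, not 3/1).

(((B:85/16,E:-21/16):51/16,((G:1025/32,(S:-23/12,Y:107/12):367/32):253/48,(W:203/20,X:37/20):293/48):6):-27/32,I:-27/32)

iteration 1: select S,Y (d=7, Q=-371); attach at lengths (-23/12, 107/12); label the merged cluster SY
  updated: d(B,SY)=71/2, d(E,SY)=31/2, d(G,SY)=87/2, d(I,SY)=51/2, d(SY,W)=29, d(SY,X)=59/2
iteration 2: select W,X (d=12, Q=-493/2); attach at lengths (203/20, 37/20); label the merged cluster WX
  updated: d(B,WX)=23, d(E,WX)=31/2, d(G,WX)=43, d(I,WX)=13/2, d(SY,WX)=93/4
iteration 3: select G,SY (d=87/2, Q=-779/4); attach at lengths (1025/32, 367/32); label the merged cluster GSY
  updated: d(B,GSY)=19, d(E,GSY)=10, d(GSY,I)=27/2, d(GSY,WX)=91/8
iteration 4: select GSY,WX (d=91/8, Q=-609/8); attach at lengths (253/48, 293/48); label the merged cluster GSWXY
  updated: d(B,GSWXY)=245/16, d(E,GSWXY)=113/16, d(GSWXY,I)=69/16
iteration 5: select B,E (d=4, Q=-235/8); attach at lengths (85/16, -21/16); label the merged cluster BE
  updated: d(BE,GSWXY)=147/16, d(BE,I)=3/2
iteration 6: select BE,GSWXY (d=147/16, Q=-15); attach at lengths (51/16, 6); label the merged cluster BEGSWXY
  updated: d(BEGSWXY,I)=-27/16
iteration 7: select BEGSWXY,I (d=-27/16); attach at lengths (-27/32, -27/32); label the merged cluster BEGISWXY
final tree: (((B:85/16,E:-21/16):51/16,((G:1025/32,(S:-23/12,Y:107/12):367/32):253/48,(W:203/20,X:37/20):293/48):6):-27/32,I:-27/32)
total length: 683/8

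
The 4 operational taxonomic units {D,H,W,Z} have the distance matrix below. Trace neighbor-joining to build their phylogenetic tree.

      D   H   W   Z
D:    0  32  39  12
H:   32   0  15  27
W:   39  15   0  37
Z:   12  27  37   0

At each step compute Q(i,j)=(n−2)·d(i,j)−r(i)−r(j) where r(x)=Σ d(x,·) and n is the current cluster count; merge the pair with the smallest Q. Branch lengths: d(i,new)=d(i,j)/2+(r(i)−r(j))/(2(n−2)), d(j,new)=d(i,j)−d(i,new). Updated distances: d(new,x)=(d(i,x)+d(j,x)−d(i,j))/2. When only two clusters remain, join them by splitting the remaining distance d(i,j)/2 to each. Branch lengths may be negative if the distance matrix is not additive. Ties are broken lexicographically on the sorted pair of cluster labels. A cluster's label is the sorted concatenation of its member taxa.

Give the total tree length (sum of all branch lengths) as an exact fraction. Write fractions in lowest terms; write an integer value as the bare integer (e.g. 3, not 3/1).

189/4

step 1: merge (D,Z) at d=12, Q=-135; branch lengths D→31/4, Z→17/4; new cluster DZ
  updated: d(DZ,H)=47/2, d(DZ,W)=32
step 2: merge (DZ,H) at d=47/2, Q=-141/2; branch lengths DZ→81/4, H→13/4; new cluster DHZ
  updated: d(DHZ,W)=47/4
step 3: merge (DHZ,W) at d=47/4; branch lengths DHZ→47/8, W→47/8; new cluster DHWZ
final tree: (((D:31/4,Z:17/4):81/4,H:13/4):47/8,W:47/8)
total length: 189/4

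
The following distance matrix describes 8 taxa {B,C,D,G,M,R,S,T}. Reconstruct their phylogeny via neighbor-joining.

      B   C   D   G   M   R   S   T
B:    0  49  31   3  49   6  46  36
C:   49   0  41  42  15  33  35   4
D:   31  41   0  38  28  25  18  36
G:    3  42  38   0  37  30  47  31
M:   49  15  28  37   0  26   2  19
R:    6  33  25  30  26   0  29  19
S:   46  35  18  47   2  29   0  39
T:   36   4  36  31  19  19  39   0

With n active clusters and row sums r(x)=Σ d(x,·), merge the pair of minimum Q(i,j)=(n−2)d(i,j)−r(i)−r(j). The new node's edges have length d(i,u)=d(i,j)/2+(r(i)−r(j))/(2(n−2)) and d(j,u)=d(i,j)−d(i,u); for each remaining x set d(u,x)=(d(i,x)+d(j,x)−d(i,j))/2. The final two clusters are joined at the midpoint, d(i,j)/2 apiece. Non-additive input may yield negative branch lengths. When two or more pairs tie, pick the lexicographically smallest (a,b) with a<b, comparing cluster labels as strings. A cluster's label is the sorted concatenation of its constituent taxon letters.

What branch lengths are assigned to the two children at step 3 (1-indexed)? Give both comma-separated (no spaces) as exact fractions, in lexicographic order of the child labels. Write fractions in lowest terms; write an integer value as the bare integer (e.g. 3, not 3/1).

-17/16,49/16

iteration 1: select B,G (d=3, Q=-430); attach at lengths (5/6, 13/6); label the merged cluster BG
  updated: d(BG,C)=44, d(BG,D)=33, d(BG,M)=83/2, d(BG,R)=33/2, d(BG,S)=45, d(BG,T)=32
iteration 2: select C,T (d=4, Q=-301); attach at lengths (43/10, -3/10); label the merged cluster CT
  updated: d(BG,CT)=36, d(CT,D)=73/2, d(CT,M)=15, d(CT,R)=24, d(CT,S)=35
iteration 3: select M,S (d=2, Q=-467/2); attach at lengths (-17/16, 49/16); label the merged cluster MS
  updated: d(BG,MS)=169/4, d(CT,MS)=24, d(D,MS)=22, d(MS,R)=53/2
iteration 4: select BG,R (d=33/2, Q=-681/4); attach at lengths (341/24, 55/24); label the merged cluster BGR
  updated: d(BGR,CT)=87/4, d(BGR,D)=83/4, d(BGR,MS)=209/8
iteration 5: select BGR,CT (d=87/4, Q=-859/8); attach at lengths (239/32, 457/32); label the merged cluster BCGRT
  updated: d(BCGRT,D)=71/4, d(BCGRT,MS)=227/16
iteration 6: select BCGRT,D (d=71/4, Q=-863/16); attach at lengths (159/32, 409/32); label the merged cluster BCDGRT
  updated: d(BCDGRT,MS)=295/32
iteration 7: select BCDGRT,MS (d=295/32); attach at lengths (295/64, 295/64); label the merged cluster BCDGMRST
final tree: (((((B:5/6,G:13/6):341/24,R:55/24):239/32,(C:43/10,T:-3/10):457/32):159/32,D:409/32):295/64,(M:-17/16,S:49/16):295/64)
total length: 2375/32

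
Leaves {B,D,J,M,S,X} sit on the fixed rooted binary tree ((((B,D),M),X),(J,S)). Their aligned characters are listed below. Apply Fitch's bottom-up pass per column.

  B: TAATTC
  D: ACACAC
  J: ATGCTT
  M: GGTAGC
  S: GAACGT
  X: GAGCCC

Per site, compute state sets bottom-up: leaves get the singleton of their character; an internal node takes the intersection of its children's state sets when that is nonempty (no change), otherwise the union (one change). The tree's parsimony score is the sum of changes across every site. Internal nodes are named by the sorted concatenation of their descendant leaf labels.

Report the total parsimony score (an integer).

16

[col 0] BD: children B:{T}, D:{A} ∪→ {A,T}; cost 1
[col 0] BDM: children BD:{A,T}, M:{G} ∪→ {A,G,T}; cost 1
[col 0] BDMX: children BDM:{A,G,T}, X:{G} ∩→ {G}; cost 0
[col 0] JS: children J:{A}, S:{G} ∪→ {A,G}; cost 1
[col 0] BDJMSX: children BDMX:{G}, JS:{A,G} ∩→ {G}; cost 0
[col 1] BD: children B:{A}, D:{C} ∪→ {A,C}; cost 1
[col 1] BDM: children BD:{A,C}, M:{G} ∪→ {A,C,G}; cost 1
[col 1] BDMX: children BDM:{A,C,G}, X:{A} ∩→ {A}; cost 0
[col 1] JS: children J:{T}, S:{A} ∪→ {A,T}; cost 1
[col 1] BDJMSX: children BDMX:{A}, JS:{A,T} ∩→ {A}; cost 0
[col 2] BD: children B:{A}, D:{A} ∩→ {A}; cost 0
[col 2] BDM: children BD:{A}, M:{T} ∪→ {A,T}; cost 1
[col 2] BDMX: children BDM:{A,T}, X:{G} ∪→ {A,G,T}; cost 1
[col 2] JS: children J:{G}, S:{A} ∪→ {A,G}; cost 1
[col 2] BDJMSX: children BDMX:{A,G,T}, JS:{A,G} ∩→ {A,G}; cost 0
[col 3] BD: children B:{T}, D:{C} ∪→ {C,T}; cost 1
[col 3] BDM: children BD:{C,T}, M:{A} ∪→ {A,C,T}; cost 1
[col 3] BDMX: children BDM:{A,C,T}, X:{C} ∩→ {C}; cost 0
[col 3] JS: children J:{C}, S:{C} ∩→ {C}; cost 0
[col 3] BDJMSX: children BDMX:{C}, JS:{C} ∩→ {C}; cost 0
[col 4] BD: children B:{T}, D:{A} ∪→ {A,T}; cost 1
[col 4] BDM: children BD:{A,T}, M:{G} ∪→ {A,G,T}; cost 1
[col 4] BDMX: children BDM:{A,G,T}, X:{C} ∪→ {A,C,G,T}; cost 1
[col 4] JS: children J:{T}, S:{G} ∪→ {G,T}; cost 1
[col 4] BDJMSX: children BDMX:{A,C,G,T}, JS:{G,T} ∩→ {G,T}; cost 0
[col 5] BD: children B:{C}, D:{C} ∩→ {C}; cost 0
[col 5] BDM: children BD:{C}, M:{C} ∩→ {C}; cost 0
[col 5] BDMX: children BDM:{C}, X:{C} ∩→ {C}; cost 0
[col 5] JS: children J:{T}, S:{T} ∩→ {T}; cost 0
[col 5] BDJMSX: children BDMX:{C}, JS:{T} ∪→ {C,T}; cost 1
per-site changes: [3, 3, 3, 2, 4, 1]; total = 16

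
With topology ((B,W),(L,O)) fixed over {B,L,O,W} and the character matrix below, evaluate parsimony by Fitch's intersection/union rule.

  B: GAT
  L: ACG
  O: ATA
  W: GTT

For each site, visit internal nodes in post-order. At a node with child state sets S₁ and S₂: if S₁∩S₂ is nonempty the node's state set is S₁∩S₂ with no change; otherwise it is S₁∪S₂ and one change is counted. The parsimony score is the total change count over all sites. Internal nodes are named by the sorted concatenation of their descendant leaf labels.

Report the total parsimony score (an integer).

[col 0] BW: children B:{G}, W:{G} ∩→ {G}; cost 0
[col 0] LO: children L:{A}, O:{A} ∩→ {A}; cost 0
[col 0] BLOW: children BW:{G}, LO:{A} ∪→ {A,G}; cost 1
[col 1] BW: children B:{A}, W:{T} ∪→ {A,T}; cost 1
[col 1] LO: children L:{C}, O:{T} ∪→ {C,T}; cost 1
[col 1] BLOW: children BW:{A,T}, LO:{C,T} ∩→ {T}; cost 0
[col 2] BW: children B:{T}, W:{T} ∩→ {T}; cost 0
[col 2] LO: children L:{G}, O:{A} ∪→ {A,G}; cost 1
[col 2] BLOW: children BW:{T}, LO:{A,G} ∪→ {A,G,T}; cost 1
per-site changes: [1, 2, 2]; total = 5

5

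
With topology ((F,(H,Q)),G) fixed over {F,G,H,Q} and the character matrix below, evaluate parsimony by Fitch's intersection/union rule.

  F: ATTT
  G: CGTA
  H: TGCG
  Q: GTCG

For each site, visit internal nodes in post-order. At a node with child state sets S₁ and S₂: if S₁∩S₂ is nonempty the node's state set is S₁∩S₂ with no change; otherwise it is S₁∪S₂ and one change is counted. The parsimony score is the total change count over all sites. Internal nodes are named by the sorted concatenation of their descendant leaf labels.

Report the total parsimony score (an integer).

8

[col 0] HQ: children H:{T}, Q:{G} ∪→ {G,T}; cost 1
[col 0] FHQ: children F:{A}, HQ:{G,T} ∪→ {A,G,T}; cost 1
[col 0] FGHQ: children FHQ:{A,G,T}, G:{C} ∪→ {A,C,G,T}; cost 1
[col 1] HQ: children H:{G}, Q:{T} ∪→ {G,T}; cost 1
[col 1] FHQ: children F:{T}, HQ:{G,T} ∩→ {T}; cost 0
[col 1] FGHQ: children FHQ:{T}, G:{G} ∪→ {G,T}; cost 1
[col 2] HQ: children H:{C}, Q:{C} ∩→ {C}; cost 0
[col 2] FHQ: children F:{T}, HQ:{C} ∪→ {C,T}; cost 1
[col 2] FGHQ: children FHQ:{C,T}, G:{T} ∩→ {T}; cost 0
[col 3] HQ: children H:{G}, Q:{G} ∩→ {G}; cost 0
[col 3] FHQ: children F:{T}, HQ:{G} ∪→ {G,T}; cost 1
[col 3] FGHQ: children FHQ:{G,T}, G:{A} ∪→ {A,G,T}; cost 1
per-site changes: [3, 2, 1, 2]; total = 8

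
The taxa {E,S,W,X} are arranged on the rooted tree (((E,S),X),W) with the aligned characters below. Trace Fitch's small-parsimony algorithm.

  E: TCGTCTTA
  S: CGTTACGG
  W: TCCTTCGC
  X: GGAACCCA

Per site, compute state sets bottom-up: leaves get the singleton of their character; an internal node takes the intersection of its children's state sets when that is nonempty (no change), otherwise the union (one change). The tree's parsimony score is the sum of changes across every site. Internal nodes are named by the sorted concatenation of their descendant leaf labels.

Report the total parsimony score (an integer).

15

ES@0: {T} ∪ {C} = {C,T} (union, +1)
ESX@0: {C,T} ∪ {G} = {C,G,T} (union, +1)
ESWX@0: {C,G,T} ∩ {T} = {T} (intersection, +0)
ES@1: {C} ∪ {G} = {C,G} (union, +1)
ESX@1: {C,G} ∩ {G} = {G} (intersection, +0)
ESWX@1: {G} ∪ {C} = {C,G} (union, +1)
ES@2: {G} ∪ {T} = {G,T} (union, +1)
ESX@2: {G,T} ∪ {A} = {A,G,T} (union, +1)
ESWX@2: {A,G,T} ∪ {C} = {A,C,G,T} (union, +1)
ES@3: {T} ∩ {T} = {T} (intersection, +0)
ESX@3: {T} ∪ {A} = {A,T} (union, +1)
ESWX@3: {A,T} ∩ {T} = {T} (intersection, +0)
ES@4: {C} ∪ {A} = {A,C} (union, +1)
ESX@4: {A,C} ∩ {C} = {C} (intersection, +0)
ESWX@4: {C} ∪ {T} = {C,T} (union, +1)
ES@5: {T} ∪ {C} = {C,T} (union, +1)
ESX@5: {C,T} ∩ {C} = {C} (intersection, +0)
ESWX@5: {C} ∩ {C} = {C} (intersection, +0)
ES@6: {T} ∪ {G} = {G,T} (union, +1)
ESX@6: {G,T} ∪ {C} = {C,G,T} (union, +1)
ESWX@6: {C,G,T} ∩ {G} = {G} (intersection, +0)
ES@7: {A} ∪ {G} = {A,G} (union, +1)
ESX@7: {A,G} ∩ {A} = {A} (intersection, +0)
ESWX@7: {A} ∪ {C} = {A,C} (union, +1)
per-site changes: [2, 2, 3, 1, 2, 1, 2, 2]; total = 15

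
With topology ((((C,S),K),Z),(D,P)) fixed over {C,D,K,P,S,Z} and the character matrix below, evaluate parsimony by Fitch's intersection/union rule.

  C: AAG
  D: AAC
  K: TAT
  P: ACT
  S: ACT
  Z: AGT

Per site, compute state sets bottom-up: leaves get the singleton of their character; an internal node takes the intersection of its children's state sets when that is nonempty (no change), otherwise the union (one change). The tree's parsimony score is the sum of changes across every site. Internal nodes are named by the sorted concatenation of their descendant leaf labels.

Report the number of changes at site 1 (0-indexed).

3

[col 0] CS: children C:{A}, S:{A} ∩→ {A}; cost 0
[col 0] CKS: children CS:{A}, K:{T} ∪→ {A,T}; cost 1
[col 0] CKSZ: children CKS:{A,T}, Z:{A} ∩→ {A}; cost 0
[col 0] DP: children D:{A}, P:{A} ∩→ {A}; cost 0
[col 0] CDKPSZ: children CKSZ:{A}, DP:{A} ∩→ {A}; cost 0
[col 1] CS: children C:{A}, S:{C} ∪→ {A,C}; cost 1
[col 1] CKS: children CS:{A,C}, K:{A} ∩→ {A}; cost 0
[col 1] CKSZ: children CKS:{A}, Z:{G} ∪→ {A,G}; cost 1
[col 1] DP: children D:{A}, P:{C} ∪→ {A,C}; cost 1
[col 1] CDKPSZ: children CKSZ:{A,G}, DP:{A,C} ∩→ {A}; cost 0
[col 2] CS: children C:{G}, S:{T} ∪→ {G,T}; cost 1
[col 2] CKS: children CS:{G,T}, K:{T} ∩→ {T}; cost 0
[col 2] CKSZ: children CKS:{T}, Z:{T} ∩→ {T}; cost 0
[col 2] DP: children D:{C}, P:{T} ∪→ {C,T}; cost 1
[col 2] CDKPSZ: children CKSZ:{T}, DP:{C,T} ∩→ {T}; cost 0
per-site changes: [1, 3, 2]; total = 6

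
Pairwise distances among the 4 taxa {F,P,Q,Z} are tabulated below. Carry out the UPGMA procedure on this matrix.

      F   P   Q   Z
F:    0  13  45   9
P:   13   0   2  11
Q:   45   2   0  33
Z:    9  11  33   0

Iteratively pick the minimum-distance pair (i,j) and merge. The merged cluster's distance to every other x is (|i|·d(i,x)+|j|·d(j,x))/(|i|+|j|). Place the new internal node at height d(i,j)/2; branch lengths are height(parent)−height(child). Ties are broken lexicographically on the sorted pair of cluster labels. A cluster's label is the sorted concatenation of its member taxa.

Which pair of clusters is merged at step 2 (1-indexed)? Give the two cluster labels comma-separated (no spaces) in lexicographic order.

iteration 1: select P,Q (d=2); attach at lengths (1, 1); label the merged cluster PQ
  updated: d(F,PQ)=29, d(PQ,Z)=22
iteration 2: select F,Z (d=9); attach at lengths (9/2, 9/2); label the merged cluster FZ
  updated: d(FZ,PQ)=51/2
iteration 3: select FZ,PQ (d=51/2); attach at lengths (33/4, 47/4); label the merged cluster FPQZ
final tree: ((F:9/2,Z:9/2):33/4,(P:1,Q:1):47/4)
total length: 31

F,Z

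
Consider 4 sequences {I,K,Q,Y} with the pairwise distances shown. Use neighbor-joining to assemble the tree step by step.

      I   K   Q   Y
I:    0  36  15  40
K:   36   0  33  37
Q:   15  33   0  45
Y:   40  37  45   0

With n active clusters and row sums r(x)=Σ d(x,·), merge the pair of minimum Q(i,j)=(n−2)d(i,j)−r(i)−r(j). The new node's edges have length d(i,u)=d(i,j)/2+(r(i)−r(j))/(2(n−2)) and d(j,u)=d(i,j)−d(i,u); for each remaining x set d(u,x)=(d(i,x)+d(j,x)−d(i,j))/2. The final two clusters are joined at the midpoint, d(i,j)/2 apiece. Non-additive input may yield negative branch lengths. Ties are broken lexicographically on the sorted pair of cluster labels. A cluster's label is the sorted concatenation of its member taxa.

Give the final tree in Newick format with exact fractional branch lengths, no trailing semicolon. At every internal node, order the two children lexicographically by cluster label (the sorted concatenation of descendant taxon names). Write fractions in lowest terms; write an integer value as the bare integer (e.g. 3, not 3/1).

1. join I+Q (d=15, Q=-154) ⇒ IQ; edges |I|=7, |Q|=8
  updated: d(IQ,K)=27, d(IQ,Y)=35
2. join IQ+K (d=27, Q=-99) ⇒ IKQ; edges |IQ|=25/2, |K|=29/2
  updated: d(IKQ,Y)=45/2
3. join IKQ+Y (d=45/2) ⇒ IKQY; edges |IKQ|=45/4, |Y|=45/4
final tree: (((I:7,Q:8):25/2,K:29/2):45/4,Y:45/4)
total length: 129/2

(((I:7,Q:8):25/2,K:29/2):45/4,Y:45/4)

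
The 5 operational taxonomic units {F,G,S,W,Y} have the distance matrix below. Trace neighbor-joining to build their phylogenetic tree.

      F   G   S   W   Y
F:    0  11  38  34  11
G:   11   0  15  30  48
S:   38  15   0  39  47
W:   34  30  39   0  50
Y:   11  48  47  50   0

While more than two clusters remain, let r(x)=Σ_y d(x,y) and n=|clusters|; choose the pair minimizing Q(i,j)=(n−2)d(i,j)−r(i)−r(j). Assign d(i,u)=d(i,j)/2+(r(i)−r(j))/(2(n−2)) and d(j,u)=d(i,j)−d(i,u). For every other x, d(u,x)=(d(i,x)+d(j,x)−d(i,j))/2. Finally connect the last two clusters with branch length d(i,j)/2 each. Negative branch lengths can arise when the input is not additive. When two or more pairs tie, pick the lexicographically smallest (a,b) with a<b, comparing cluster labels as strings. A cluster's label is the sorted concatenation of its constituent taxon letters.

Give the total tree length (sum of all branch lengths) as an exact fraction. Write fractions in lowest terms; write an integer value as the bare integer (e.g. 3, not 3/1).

277/4

iteration 1: select F,Y (d=11, Q=-217); attach at lengths (-29/6, 95/6); label the merged cluster FY
  updated: d(FY,G)=24, d(FY,S)=37, d(FY,W)=73/2
iteration 2: select FY,W (d=73/2, Q=-130); attach at lengths (65/4, 81/4); label the merged cluster FWY
  updated: d(FWY,G)=35/4, d(FWY,S)=79/4
iteration 3: select FWY,G (d=35/4, Q=-87/2); attach at lengths (27/4, 2); label the merged cluster FGWY
  updated: d(FGWY,S)=13
iteration 4: select FGWY,S (d=13); attach at lengths (13/2, 13/2); label the merged cluster FGSWY
final tree: ((((F:-29/6,Y:95/6):65/4,W:81/4):27/4,G:2):13/2,S:13/2)
total length: 277/4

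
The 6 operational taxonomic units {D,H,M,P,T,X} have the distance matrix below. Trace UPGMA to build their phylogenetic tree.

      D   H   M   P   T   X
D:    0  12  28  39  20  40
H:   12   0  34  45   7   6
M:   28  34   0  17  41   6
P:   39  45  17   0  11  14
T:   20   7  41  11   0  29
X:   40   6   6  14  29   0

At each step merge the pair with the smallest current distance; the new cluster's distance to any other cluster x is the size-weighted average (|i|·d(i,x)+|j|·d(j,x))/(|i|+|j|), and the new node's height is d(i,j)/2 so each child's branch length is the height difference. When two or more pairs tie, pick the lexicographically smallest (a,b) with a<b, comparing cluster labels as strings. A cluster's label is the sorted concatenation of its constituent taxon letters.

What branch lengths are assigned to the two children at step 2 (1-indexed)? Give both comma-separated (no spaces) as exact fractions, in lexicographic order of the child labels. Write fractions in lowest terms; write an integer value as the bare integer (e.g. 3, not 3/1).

11/2,11/2

iteration 1: select H,X (d=6); attach at lengths (3, 3); label the merged cluster HX
  updated: d(D,HX)=26, d(HX,M)=20, d(HX,P)=59/2, d(HX,T)=18
iteration 2: select P,T (d=11); attach at lengths (11/2, 11/2); label the merged cluster PT
  updated: d(D,PT)=59/2, d(HX,PT)=95/4, d(M,PT)=29
iteration 3: select HX,M (d=20); attach at lengths (7, 10); label the merged cluster HMX
  updated: d(D,HMX)=80/3, d(HMX,PT)=51/2
iteration 4: select HMX,PT (d=51/2); attach at lengths (11/4, 29/4); label the merged cluster HMPTX
  updated: d(D,HMPTX)=139/5
iteration 5: select D,HMPTX (d=139/5); attach at lengths (139/10, 23/20); label the merged cluster DHMPTX
final tree: (D:139/10,(((H:3,X:3):7,M:10):11/4,(P:11/2,T:11/2):29/4):23/20)
total length: 1181/20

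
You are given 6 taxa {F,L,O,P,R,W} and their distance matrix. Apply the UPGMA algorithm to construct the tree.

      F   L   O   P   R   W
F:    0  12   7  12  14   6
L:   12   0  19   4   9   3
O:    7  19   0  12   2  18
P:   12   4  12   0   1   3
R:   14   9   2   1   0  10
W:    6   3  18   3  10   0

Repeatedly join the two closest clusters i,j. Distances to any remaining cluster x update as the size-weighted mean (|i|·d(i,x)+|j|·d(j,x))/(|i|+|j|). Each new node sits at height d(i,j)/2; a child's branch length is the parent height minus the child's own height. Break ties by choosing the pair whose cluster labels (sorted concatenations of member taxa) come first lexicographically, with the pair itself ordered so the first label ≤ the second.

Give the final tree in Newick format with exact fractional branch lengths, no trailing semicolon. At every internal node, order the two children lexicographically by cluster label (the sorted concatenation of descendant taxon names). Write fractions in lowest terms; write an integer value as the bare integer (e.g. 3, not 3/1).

((F:7/2,O:7/2):39/16,((L:3/2,W:3/2):7/4,(P:1/2,R:1/2):11/4):43/16)

step 1: merge (P,R) at d=1; branch lengths P→1/2, R→1/2; new cluster PR
  updated: d(F,PR)=13, d(L,PR)=13/2, d(O,PR)=7, d(PR,W)=13/2
step 2: merge (L,W) at d=3; branch lengths L→3/2, W→3/2; new cluster LW
  updated: d(F,LW)=9, d(LW,O)=37/2, d(LW,PR)=13/2
step 3: merge (LW,PR) at d=13/2; branch lengths LW→7/4, PR→11/4; new cluster LPRW
  updated: d(F,LPRW)=11, d(LPRW,O)=51/4
step 4: merge (F,O) at d=7; branch lengths F→7/2, O→7/2; new cluster FO
  updated: d(FO,LPRW)=95/8
step 5: merge (FO,LPRW) at d=95/8; branch lengths FO→39/16, LPRW→43/16; new cluster FLOPRW
final tree: ((F:7/2,O:7/2):39/16,((L:3/2,W:3/2):7/4,(P:1/2,R:1/2):11/4):43/16)
total length: 165/8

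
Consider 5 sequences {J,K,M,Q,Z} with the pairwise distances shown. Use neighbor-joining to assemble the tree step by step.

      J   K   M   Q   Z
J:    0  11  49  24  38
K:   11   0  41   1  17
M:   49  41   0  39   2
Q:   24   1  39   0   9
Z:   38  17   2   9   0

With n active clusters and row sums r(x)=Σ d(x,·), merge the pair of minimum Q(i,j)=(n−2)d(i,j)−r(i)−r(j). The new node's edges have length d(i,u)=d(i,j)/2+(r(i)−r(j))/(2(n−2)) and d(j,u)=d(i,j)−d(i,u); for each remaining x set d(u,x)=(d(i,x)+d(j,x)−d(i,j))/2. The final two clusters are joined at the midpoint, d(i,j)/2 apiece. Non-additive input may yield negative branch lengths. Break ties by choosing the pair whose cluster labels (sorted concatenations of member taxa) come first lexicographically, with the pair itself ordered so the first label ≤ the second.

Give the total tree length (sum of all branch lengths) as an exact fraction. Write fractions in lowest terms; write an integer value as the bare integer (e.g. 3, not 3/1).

1. join M+Z (d=2, Q=-191) ⇒ MZ; edges |M|=71/6, |Z|=-59/6
  updated: d(J,MZ)=85/2, d(K,MZ)=28, d(MZ,Q)=23
2. join J+K (d=11, Q=-191/2) ⇒ JK; edges |J|=119/8, |K|=-31/8
  updated: d(JK,MZ)=119/4, d(JK,Q)=7
3. join JK+MZ (d=119/4, Q=-239/4) ⇒ JKMZ; edges |JK|=55/8, |MZ|=183/8
  updated: d(JKMZ,Q)=1/8
4. join JKMZ+Q (d=1/8) ⇒ JKMQZ; edges |JKMZ|=1/16, |Q|=1/16
final tree: (((J:119/8,K:-31/8):55/8,(M:71/6,Z:-59/6):183/8):1/16,Q:1/16)
total length: 343/8

343/8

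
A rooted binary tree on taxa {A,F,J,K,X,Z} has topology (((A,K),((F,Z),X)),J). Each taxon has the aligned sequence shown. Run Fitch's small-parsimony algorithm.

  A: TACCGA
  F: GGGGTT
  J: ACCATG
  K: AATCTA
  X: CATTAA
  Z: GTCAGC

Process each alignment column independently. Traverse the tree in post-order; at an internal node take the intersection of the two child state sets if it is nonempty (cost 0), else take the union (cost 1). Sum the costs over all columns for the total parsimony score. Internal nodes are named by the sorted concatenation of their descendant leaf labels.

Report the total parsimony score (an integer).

18

AK@0: {T} ∪ {A} = {A,T} (union, +1)
FZ@0: {G} ∩ {G} = {G} (intersection, +0)
FXZ@0: {G} ∪ {C} = {C,G} (union, +1)
AFKXZ@0: {A,T} ∪ {C,G} = {A,C,G,T} (union, +1)
AFJKXZ@0: {A,C,G,T} ∩ {A} = {A} (intersection, +0)
AK@1: {A} ∩ {A} = {A} (intersection, +0)
FZ@1: {G} ∪ {T} = {G,T} (union, +1)
FXZ@1: {G,T} ∪ {A} = {A,G,T} (union, +1)
AFKXZ@1: {A} ∩ {A,G,T} = {A} (intersection, +0)
AFJKXZ@1: {A} ∪ {C} = {A,C} (union, +1)
AK@2: {C} ∪ {T} = {C,T} (union, +1)
FZ@2: {G} ∪ {C} = {C,G} (union, +1)
FXZ@2: {C,G} ∪ {T} = {C,G,T} (union, +1)
AFKXZ@2: {C,T} ∩ {C,G,T} = {C,T} (intersection, +0)
AFJKXZ@2: {C,T} ∩ {C} = {C} (intersection, +0)
AK@3: {C} ∩ {C} = {C} (intersection, +0)
FZ@3: {G} ∪ {A} = {A,G} (union, +1)
FXZ@3: {A,G} ∪ {T} = {A,G,T} (union, +1)
AFKXZ@3: {C} ∪ {A,G,T} = {A,C,G,T} (union, +1)
AFJKXZ@3: {A,C,G,T} ∩ {A} = {A} (intersection, +0)
AK@4: {G} ∪ {T} = {G,T} (union, +1)
FZ@4: {T} ∪ {G} = {G,T} (union, +1)
FXZ@4: {G,T} ∪ {A} = {A,G,T} (union, +1)
AFKXZ@4: {G,T} ∩ {A,G,T} = {G,T} (intersection, +0)
AFJKXZ@4: {G,T} ∩ {T} = {T} (intersection, +0)
AK@5: {A} ∩ {A} = {A} (intersection, +0)
FZ@5: {T} ∪ {C} = {C,T} (union, +1)
FXZ@5: {C,T} ∪ {A} = {A,C,T} (union, +1)
AFKXZ@5: {A} ∩ {A,C,T} = {A} (intersection, +0)
AFJKXZ@5: {A} ∪ {G} = {A,G} (union, +1)
per-site changes: [3, 3, 3, 3, 3, 3]; total = 18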